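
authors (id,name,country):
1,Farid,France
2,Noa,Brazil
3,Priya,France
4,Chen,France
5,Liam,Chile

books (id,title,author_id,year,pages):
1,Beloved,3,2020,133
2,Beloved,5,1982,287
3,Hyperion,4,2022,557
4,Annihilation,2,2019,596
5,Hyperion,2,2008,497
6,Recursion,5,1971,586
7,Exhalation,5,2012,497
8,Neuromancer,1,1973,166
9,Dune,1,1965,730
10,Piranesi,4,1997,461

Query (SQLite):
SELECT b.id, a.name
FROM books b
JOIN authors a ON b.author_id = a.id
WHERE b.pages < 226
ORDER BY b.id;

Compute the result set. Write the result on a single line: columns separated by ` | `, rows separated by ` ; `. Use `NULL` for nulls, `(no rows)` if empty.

Each books row matches the authors row where author_id = authors.id.
Then keep rows with b.pages < 226.

1 | Priya ; 8 | Farid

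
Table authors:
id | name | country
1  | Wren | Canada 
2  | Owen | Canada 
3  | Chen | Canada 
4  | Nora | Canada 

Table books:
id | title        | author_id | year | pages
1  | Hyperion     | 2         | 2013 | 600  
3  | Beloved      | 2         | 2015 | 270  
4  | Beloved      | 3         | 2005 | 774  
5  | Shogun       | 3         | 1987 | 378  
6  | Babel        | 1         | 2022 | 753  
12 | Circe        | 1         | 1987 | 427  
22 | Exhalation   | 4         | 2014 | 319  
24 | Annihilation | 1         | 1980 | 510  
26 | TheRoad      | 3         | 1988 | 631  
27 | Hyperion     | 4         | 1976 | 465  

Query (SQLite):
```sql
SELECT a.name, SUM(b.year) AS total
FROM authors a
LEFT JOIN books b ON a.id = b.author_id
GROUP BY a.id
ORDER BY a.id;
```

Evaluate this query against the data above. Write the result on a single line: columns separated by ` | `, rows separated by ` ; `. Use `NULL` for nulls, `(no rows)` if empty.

Wren | 5989 ; Owen | 4028 ; Chen | 5980 ; Nora | 3990

LEFT JOIN keeps every authors row; unmatched ones get NULL for books columns.
Group by authors.id and compute SUM(b.year). SUM over an all-NULL group is NULL.
  1: ids {6, 12, 24} → SUM(b.year)=5989
  2: ids {1, 3} → SUM(b.year)=4028
  3: ids {4, 5, 26} → SUM(b.year)=5980
  4: ids {22, 27} → SUM(b.year)=3990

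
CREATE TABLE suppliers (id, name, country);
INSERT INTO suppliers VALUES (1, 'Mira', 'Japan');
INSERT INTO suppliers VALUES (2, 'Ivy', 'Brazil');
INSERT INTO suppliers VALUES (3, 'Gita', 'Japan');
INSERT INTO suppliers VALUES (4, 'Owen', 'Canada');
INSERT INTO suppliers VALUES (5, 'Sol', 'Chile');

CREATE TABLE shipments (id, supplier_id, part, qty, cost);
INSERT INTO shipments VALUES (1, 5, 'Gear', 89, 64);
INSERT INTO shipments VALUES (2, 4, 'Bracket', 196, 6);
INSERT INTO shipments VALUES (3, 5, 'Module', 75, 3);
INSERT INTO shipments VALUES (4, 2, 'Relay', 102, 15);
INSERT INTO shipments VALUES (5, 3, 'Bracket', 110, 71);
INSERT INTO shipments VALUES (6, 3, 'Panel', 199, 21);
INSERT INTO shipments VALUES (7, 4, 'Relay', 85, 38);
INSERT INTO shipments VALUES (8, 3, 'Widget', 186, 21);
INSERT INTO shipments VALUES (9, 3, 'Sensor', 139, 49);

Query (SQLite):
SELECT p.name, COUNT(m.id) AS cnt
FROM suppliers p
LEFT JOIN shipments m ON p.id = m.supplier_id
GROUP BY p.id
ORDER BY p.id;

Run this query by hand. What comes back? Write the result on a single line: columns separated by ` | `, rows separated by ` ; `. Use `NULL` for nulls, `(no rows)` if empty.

Mira | 0 ; Ivy | 1 ; Gita | 4 ; Owen | 2 ; Sol | 2

LEFT JOIN keeps every suppliers row; unmatched ones get NULL for shipments columns.
Group by suppliers.id and compute COUNT(m.id). COUNT(col) of an all-NULL group is 0.
  1: ids {—} → COUNT(m.id)=0
  2: ids {4} → COUNT(m.id)=1
  3: ids {5, 6, 8, 9} → COUNT(m.id)=4
  4: ids {2, 7} → COUNT(m.id)=2
  5: ids {1, 3} → COUNT(m.id)=2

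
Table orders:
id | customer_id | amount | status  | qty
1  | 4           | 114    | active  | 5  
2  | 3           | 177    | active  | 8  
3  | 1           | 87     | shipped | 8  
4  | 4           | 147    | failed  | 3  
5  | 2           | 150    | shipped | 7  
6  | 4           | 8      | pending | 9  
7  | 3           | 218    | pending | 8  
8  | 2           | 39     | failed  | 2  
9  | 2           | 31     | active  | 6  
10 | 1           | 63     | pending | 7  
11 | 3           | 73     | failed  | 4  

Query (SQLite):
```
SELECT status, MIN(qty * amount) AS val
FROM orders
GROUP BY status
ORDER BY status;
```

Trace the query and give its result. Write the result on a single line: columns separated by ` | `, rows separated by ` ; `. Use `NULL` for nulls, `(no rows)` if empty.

For each row compute qty * amount.
Group by status; take MIN of the expression per group.
  active: ids {1, 2, 9} → MIN(qty * amount)=186
  failed: ids {4, 8, 11} → MIN(qty * amount)=78
  pending: ids {6, 7, 10} → MIN(qty * amount)=72
  shipped: ids {3, 5} → MIN(qty * amount)=696

active | 186 ; failed | 78 ; pending | 72 ; shipped | 696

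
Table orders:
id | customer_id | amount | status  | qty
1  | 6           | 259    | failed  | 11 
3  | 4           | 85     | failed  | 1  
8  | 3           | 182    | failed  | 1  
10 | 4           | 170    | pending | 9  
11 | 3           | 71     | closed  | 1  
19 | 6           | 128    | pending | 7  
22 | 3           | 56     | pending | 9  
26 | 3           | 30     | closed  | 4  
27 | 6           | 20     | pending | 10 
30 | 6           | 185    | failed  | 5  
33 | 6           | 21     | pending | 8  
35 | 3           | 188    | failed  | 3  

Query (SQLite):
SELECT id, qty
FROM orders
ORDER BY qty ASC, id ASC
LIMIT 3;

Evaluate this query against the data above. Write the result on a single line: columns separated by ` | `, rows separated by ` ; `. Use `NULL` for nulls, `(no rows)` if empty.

3 | 1 ; 8 | 1 ; 11 | 1

Sort by qty asc, tiebreak id asc: (1, id=3), (1, id=8), (1, id=11), (3, id=35), (4, id=26), (5, id=30) …. Take first 3.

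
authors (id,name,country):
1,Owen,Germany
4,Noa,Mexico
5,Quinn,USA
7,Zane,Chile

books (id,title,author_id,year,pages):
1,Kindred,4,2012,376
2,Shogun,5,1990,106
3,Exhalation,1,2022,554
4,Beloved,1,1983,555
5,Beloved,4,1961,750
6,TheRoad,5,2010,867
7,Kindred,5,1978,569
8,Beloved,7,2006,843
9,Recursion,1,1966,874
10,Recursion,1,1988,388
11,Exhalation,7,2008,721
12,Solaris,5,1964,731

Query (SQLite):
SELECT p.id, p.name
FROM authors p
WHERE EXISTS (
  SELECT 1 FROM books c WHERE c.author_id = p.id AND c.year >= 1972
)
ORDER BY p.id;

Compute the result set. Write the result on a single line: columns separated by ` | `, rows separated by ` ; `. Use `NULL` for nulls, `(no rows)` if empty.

For each authors row, check whether any books with matching author_id has year >= 1972.
Keep rows where that is true.

1 | Owen ; 4 | Noa ; 5 | Quinn ; 7 | Zane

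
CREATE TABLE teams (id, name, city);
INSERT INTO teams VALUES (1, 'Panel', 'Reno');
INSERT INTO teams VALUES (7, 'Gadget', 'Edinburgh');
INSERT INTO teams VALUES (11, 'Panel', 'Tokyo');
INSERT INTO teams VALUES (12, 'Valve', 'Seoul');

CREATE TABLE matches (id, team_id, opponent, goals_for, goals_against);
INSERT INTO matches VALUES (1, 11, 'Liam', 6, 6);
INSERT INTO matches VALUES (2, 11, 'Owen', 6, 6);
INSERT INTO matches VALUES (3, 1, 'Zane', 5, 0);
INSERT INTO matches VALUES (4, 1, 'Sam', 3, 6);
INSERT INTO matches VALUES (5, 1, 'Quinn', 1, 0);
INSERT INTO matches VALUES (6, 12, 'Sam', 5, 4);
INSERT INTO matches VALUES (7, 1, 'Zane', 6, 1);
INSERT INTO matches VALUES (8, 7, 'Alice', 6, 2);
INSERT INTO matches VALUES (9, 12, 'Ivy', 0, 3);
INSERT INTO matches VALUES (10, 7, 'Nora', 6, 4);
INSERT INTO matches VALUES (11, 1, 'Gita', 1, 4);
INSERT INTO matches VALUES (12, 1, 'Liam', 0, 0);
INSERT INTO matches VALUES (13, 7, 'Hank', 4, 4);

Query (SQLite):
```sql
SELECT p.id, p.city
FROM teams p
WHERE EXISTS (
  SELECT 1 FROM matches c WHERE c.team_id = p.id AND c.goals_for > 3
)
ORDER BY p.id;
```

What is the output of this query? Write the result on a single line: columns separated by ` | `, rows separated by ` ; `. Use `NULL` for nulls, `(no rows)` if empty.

1 | Reno ; 7 | Edinburgh ; 11 | Tokyo ; 12 | Seoul

For each teams row, check whether any matches with matching team_id has goals_for > 3.
Keep rows where that is true.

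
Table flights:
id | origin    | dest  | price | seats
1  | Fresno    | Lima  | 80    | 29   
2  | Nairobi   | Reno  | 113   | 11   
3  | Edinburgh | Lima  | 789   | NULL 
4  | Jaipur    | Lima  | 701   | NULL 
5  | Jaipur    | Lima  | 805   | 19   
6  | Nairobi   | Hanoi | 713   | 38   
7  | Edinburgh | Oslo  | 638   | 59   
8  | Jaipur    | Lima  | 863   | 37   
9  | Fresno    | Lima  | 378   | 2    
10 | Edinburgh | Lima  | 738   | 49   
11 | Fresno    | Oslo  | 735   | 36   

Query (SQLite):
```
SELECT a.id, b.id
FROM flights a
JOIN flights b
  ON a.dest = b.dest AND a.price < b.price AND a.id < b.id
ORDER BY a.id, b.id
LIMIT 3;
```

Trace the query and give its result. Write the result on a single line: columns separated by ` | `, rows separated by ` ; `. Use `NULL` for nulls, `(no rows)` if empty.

Pairs (a,b) with same dest, a.price < b.price, a.id < b.id.
dest groups: Hanoi:{6} Lima:{1,3,4,5,8,9,10} Oslo:{7,11} Reno:{2}
Ordered by (a.id, b.id); first 3.

1 | 3 ; 1 | 4 ; 1 | 5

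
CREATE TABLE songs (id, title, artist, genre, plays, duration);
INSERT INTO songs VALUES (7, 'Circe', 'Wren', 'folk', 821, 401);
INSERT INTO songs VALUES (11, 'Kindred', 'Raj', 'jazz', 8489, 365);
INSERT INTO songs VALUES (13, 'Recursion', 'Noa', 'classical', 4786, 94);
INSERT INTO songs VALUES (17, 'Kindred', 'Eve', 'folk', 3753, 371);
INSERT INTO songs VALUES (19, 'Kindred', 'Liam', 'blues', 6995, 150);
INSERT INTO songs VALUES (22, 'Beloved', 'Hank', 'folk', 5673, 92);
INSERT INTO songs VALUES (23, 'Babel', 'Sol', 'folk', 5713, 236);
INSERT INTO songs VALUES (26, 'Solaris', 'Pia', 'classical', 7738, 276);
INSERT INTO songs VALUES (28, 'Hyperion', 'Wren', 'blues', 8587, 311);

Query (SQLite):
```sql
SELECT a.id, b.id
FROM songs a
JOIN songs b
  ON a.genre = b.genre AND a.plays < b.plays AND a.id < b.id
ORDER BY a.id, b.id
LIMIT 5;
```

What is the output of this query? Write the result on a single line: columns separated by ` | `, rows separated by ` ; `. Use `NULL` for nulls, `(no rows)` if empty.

7 | 17 ; 7 | 22 ; 7 | 23 ; 13 | 26 ; 17 | 22

Pairs (a,b) with same genre, a.plays < b.plays, a.id < b.id.
genre groups: blues:{19,28} classical:{13,26} folk:{7,17,22,23} jazz:{11}
Ordered by (a.id, b.id); first 5.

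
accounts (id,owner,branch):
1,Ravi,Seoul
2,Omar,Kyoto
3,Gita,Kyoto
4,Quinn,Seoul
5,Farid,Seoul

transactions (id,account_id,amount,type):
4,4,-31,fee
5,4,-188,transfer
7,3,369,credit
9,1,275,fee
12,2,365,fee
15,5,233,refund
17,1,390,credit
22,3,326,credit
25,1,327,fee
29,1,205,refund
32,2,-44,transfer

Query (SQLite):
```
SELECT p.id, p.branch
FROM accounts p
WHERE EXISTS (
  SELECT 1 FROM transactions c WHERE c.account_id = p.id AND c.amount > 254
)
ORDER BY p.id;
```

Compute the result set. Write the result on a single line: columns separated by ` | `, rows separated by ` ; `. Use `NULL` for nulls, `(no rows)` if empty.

1 | Seoul ; 2 | Kyoto ; 3 | Kyoto

For each accounts row, check whether any transactions with matching account_id has amount > 254.
Keep rows where that is true.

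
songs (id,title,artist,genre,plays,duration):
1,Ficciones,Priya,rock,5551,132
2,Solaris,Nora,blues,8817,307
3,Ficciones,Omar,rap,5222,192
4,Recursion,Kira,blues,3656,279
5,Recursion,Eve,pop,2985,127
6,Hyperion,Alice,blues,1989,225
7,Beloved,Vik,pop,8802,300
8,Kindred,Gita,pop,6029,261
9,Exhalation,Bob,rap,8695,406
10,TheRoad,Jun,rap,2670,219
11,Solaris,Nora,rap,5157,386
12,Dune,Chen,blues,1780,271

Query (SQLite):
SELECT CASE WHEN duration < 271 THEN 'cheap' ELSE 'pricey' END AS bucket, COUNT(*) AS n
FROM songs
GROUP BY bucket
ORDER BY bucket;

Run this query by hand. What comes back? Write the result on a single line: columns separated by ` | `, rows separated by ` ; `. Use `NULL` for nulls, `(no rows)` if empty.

cheap | 6 ; pricey | 6

Bucket rows by duration < 271 → 'cheap' else 'pricey'; count each bucket.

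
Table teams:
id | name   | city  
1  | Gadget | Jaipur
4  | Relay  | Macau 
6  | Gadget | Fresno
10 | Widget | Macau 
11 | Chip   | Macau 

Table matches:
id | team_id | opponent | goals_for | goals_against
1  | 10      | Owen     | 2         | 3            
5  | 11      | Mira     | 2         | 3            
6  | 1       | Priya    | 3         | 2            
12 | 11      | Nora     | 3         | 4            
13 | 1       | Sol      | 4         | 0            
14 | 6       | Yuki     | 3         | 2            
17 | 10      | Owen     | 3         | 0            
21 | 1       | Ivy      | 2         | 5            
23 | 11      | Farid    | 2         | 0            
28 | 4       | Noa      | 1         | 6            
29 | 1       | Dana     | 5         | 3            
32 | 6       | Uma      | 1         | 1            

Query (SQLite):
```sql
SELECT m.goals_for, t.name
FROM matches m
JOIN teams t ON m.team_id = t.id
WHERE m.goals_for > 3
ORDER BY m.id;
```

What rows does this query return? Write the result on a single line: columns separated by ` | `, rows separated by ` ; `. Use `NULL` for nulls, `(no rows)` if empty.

4 | Gadget ; 5 | Gadget

Each matches row matches the teams row where team_id = teams.id.
Then keep rows with m.goals_for > 3.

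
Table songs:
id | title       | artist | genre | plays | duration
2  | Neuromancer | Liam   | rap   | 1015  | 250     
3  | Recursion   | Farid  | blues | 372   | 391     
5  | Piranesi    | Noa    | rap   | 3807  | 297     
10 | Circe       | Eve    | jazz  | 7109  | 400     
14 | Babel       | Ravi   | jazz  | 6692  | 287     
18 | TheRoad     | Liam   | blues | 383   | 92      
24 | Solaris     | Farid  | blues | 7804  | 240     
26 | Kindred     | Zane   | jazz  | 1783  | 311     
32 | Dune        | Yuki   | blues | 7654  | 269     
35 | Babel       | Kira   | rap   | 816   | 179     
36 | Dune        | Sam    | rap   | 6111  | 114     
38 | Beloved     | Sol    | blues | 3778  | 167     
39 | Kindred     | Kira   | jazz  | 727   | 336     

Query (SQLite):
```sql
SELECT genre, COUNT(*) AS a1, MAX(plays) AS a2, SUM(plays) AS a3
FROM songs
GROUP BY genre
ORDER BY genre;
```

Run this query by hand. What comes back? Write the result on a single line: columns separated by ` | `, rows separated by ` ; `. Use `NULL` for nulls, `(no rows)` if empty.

blues | 5 | 7804 | 19991 ; jazz | 4 | 7109 | 16311 ; rap | 4 | 6111 | 11749

Group songs by genre.
Per group compute: COUNT(*), MAX(plays), SUM(plays).
  blues: ids {3, 18, 24, 32, 38} → COUNT(*)=5, MAX(plays)=7804, SUM(plays)=19991
  jazz: ids {10, 14, 26, 39} → COUNT(*)=4, MAX(plays)=7109, SUM(plays)=16311
  rap: ids {2, 5, 35, 36} → COUNT(*)=4, MAX(plays)=6111, SUM(plays)=11749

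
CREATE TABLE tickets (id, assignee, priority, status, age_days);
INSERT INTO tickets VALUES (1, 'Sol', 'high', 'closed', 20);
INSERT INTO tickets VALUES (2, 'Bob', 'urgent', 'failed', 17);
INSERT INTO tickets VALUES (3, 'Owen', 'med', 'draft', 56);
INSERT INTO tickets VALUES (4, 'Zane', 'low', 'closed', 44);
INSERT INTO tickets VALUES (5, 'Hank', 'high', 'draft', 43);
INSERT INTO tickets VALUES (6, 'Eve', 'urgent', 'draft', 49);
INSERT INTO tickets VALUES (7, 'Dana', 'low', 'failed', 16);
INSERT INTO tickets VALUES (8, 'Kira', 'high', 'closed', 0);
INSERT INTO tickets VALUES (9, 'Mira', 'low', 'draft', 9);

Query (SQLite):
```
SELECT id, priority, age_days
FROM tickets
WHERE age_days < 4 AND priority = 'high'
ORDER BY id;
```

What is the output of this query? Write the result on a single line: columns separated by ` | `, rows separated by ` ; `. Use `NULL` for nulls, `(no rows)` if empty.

8 | high | 0

age_days < 4: ids {8}
priority = 'high': ids {1, 5, 8}
Combine with AND.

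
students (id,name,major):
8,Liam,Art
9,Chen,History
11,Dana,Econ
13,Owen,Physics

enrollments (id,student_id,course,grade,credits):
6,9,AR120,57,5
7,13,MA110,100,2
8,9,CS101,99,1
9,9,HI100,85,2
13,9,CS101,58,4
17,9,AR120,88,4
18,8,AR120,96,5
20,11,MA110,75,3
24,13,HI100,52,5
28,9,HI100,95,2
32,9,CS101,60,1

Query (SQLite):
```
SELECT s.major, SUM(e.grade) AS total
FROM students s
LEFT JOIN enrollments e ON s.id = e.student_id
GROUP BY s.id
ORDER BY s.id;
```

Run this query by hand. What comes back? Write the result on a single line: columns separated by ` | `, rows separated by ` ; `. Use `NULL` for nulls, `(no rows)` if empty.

Art | 96 ; History | 542 ; Econ | 75 ; Physics | 152

LEFT JOIN keeps every students row; unmatched ones get NULL for enrollments columns.
Group by students.id and compute SUM(e.grade). SUM over an all-NULL group is NULL.
  8: ids {18} → SUM(e.grade)=96
  9: ids {6, 8, 9, 13, 17, 28, 32} → SUM(e.grade)=542
  11: ids {20} → SUM(e.grade)=75
  13: ids {7, 24} → SUM(e.grade)=152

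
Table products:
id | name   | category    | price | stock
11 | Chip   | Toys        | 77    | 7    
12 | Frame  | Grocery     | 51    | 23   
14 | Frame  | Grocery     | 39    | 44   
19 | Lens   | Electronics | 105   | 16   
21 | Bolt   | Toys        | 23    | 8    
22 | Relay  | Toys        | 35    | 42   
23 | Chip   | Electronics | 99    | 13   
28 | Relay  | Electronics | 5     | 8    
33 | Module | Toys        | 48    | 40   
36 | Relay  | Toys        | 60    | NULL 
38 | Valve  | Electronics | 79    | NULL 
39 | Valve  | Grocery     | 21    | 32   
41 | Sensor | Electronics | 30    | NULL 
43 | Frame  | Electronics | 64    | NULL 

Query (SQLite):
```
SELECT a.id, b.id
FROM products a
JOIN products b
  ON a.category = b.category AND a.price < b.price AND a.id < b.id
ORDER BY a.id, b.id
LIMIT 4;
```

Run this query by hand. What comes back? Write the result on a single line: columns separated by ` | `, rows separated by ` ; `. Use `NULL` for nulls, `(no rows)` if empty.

21 | 22 ; 21 | 33 ; 21 | 36 ; 22 | 33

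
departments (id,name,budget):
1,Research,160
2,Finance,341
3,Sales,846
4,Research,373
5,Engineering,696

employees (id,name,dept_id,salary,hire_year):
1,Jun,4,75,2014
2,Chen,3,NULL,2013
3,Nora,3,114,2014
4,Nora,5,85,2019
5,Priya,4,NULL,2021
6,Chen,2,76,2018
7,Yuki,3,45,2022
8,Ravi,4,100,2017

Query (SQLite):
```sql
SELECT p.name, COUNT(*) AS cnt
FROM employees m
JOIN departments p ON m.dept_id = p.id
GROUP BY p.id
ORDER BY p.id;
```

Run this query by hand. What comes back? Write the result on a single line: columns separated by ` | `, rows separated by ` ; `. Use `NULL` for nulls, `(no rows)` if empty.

Join each employees row to its departments via dept_id.
Group joined rows by departments.id; compute COUNT(*) per group.
  2: ids {6} → COUNT(*)=1
  3: ids {2, 3, 7} → COUNT(*)=3
  4: ids {1, 5, 8} → COUNT(*)=3
  5: ids {4} → COUNT(*)=1

Finance | 1 ; Sales | 3 ; Research | 3 ; Engineering | 1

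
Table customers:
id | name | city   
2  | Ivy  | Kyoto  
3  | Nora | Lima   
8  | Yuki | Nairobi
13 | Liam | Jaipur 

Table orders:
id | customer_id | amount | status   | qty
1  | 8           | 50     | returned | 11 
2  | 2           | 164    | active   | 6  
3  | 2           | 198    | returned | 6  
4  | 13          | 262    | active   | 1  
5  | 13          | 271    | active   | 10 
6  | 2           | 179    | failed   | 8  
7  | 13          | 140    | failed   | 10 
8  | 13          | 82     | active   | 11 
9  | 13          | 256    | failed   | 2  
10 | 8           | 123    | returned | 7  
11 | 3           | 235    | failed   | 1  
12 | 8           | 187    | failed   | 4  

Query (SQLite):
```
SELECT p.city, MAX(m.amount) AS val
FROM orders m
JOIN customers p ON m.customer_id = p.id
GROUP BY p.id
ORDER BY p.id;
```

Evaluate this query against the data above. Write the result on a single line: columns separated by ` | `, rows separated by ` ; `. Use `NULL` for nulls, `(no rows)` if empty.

Kyoto | 198 ; Lima | 235 ; Nairobi | 187 ; Jaipur | 271

Join each orders row to its customers via customer_id.
Group joined rows by customers.id; compute MAX(m.amount) per group.
  2: ids {2, 3, 6} → MAX(m.amount)=198
  3: ids {11} → MAX(m.amount)=235
  8: ids {1, 10, 12} → MAX(m.amount)=187
  13: ids {4, 5, 7, 8, 9} → MAX(m.amount)=271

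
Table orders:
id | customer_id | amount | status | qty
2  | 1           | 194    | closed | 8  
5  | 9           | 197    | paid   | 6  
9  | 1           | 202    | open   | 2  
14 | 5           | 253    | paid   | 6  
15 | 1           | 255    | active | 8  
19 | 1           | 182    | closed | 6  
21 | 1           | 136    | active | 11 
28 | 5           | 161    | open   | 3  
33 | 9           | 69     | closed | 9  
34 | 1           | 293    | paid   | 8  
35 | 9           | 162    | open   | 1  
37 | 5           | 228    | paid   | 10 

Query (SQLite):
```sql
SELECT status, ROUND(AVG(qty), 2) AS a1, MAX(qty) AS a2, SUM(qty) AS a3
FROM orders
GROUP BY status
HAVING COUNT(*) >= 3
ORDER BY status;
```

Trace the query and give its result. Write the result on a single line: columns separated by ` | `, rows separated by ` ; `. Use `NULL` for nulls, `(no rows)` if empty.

closed | 7.67 | 9 | 23 ; open | 2 | 3 | 6 ; paid | 7.5 | 10 | 30

Group orders by status.
Per group compute: ROUND(AVG(qty), 2), MAX(qty), SUM(qty).
HAVING: drop groups with fewer than 3 rows.
  active: ids {15, 21} → ROUND(AVG(qty), 2)=9.5, MAX(qty)=11, SUM(qty)=19
  closed: ids {2, 19, 33} → ROUND(AVG(qty), 2)=7.67, MAX(qty)=9, SUM(qty)=23
  open: ids {9, 28, 35} → ROUND(AVG(qty), 2)=2, MAX(qty)=3, SUM(qty)=6
  paid: ids {5, 14, 34, 37} → ROUND(AVG(qty), 2)=7.5, MAX(qty)=10, SUM(qty)=30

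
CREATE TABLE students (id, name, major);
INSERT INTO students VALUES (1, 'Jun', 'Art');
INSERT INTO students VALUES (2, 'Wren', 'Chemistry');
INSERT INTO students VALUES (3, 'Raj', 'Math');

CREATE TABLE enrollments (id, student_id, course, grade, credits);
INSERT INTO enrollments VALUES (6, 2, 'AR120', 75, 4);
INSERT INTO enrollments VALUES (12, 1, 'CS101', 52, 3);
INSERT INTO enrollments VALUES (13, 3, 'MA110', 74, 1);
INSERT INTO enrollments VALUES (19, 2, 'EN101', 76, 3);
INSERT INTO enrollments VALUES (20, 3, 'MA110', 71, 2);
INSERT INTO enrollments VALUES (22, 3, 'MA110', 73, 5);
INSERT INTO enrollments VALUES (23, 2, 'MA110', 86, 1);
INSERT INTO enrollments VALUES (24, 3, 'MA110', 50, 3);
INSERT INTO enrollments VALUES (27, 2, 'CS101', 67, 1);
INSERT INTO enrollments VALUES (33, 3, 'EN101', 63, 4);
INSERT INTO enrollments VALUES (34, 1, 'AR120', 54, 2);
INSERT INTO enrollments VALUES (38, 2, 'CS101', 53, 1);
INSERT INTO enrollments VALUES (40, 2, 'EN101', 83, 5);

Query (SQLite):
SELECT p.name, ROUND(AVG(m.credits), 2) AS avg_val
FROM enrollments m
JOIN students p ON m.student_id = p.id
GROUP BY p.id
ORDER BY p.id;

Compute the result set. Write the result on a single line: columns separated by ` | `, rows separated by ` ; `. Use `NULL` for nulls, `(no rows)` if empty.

Join each enrollments row to its students via student_id.
Group joined rows by students.id; compute ROUND(AVG(m.credits), 2) per group.
  1: ids {12, 34} → ROUND(AVG(m.credits), 2)=2.5
  2: ids {6, 19, 23, 27, 38, 40} → ROUND(AVG(m.credits), 2)=2.5
  3: ids {13, 20, 22, 24, 33} → ROUND(AVG(m.credits), 2)=3

Jun | 2.5 ; Wren | 2.5 ; Raj | 3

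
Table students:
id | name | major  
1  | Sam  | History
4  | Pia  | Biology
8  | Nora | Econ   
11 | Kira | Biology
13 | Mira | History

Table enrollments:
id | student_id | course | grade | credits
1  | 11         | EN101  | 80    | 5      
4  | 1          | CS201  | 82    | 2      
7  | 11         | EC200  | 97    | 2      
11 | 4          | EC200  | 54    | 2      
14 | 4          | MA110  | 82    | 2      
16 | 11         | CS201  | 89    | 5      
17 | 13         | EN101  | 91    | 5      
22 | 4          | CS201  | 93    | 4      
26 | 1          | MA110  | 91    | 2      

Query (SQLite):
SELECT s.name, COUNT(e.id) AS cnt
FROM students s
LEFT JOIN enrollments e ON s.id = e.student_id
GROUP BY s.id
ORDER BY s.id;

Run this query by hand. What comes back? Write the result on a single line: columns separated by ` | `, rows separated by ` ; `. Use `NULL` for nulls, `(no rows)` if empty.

LEFT JOIN keeps every students row; unmatched ones get NULL for enrollments columns.
Group by students.id and compute COUNT(e.id). COUNT(col) of an all-NULL group is 0.
  1: ids {4, 26} → COUNT(e.id)=2
  4: ids {11, 14, 22} → COUNT(e.id)=3
  8: ids {—} → COUNT(e.id)=0
  11: ids {1, 7, 16} → COUNT(e.id)=3
  13: ids {17} → COUNT(e.id)=1

Sam | 2 ; Pia | 3 ; Nora | 0 ; Kira | 3 ; Mira | 1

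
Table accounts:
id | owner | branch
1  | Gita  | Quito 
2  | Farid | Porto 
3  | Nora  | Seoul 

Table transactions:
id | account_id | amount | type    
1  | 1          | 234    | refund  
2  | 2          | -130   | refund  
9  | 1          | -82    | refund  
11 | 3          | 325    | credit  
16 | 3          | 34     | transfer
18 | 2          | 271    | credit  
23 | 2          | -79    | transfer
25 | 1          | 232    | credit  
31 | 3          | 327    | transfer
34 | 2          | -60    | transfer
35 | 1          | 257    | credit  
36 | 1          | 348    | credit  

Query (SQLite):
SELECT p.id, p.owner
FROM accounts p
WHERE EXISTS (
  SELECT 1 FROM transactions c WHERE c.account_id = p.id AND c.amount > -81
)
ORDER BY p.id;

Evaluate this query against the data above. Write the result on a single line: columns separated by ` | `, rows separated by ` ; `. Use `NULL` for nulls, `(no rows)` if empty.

For each accounts row, check whether any transactions with matching account_id has amount > -81.
Keep rows where that is true.

1 | Gita ; 2 | Farid ; 3 | Nora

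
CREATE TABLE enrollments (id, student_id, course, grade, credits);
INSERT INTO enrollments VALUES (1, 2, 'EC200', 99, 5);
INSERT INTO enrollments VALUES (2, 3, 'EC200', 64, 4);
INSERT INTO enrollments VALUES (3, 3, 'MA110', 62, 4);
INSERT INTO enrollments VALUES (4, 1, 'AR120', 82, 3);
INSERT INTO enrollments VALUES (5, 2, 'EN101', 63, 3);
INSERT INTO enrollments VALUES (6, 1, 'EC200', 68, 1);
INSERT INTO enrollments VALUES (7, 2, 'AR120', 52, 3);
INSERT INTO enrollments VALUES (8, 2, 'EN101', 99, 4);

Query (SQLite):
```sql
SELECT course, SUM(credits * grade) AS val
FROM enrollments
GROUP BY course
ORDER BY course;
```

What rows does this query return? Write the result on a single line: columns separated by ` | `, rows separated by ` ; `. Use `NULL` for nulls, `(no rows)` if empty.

For each row compute credits * grade.
Group by course; take SUM of the expression per group.
  AR120: ids {4, 7} → SUM(credits * grade)=402
  EC200: ids {1, 2, 6} → SUM(credits * grade)=819
  EN101: ids {5, 8} → SUM(credits * grade)=585
  MA110: ids {3} → SUM(credits * grade)=248

AR120 | 402 ; EC200 | 819 ; EN101 | 585 ; MA110 | 248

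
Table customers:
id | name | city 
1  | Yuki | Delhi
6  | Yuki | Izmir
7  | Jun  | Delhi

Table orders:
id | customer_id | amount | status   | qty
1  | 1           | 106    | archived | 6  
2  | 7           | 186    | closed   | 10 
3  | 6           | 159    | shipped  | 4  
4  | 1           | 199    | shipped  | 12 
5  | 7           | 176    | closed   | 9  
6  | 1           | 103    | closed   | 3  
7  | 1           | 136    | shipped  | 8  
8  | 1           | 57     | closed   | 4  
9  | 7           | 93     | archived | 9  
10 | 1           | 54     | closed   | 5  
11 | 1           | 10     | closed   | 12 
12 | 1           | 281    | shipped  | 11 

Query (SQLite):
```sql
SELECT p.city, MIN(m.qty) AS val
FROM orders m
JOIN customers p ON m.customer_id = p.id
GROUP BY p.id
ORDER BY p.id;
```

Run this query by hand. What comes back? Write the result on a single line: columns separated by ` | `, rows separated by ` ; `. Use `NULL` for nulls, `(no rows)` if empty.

Join each orders row to its customers via customer_id.
Group joined rows by customers.id; compute MIN(m.qty) per group.
  1: ids {1, 4, 6, 7, 8, 10, 11, 12} → MIN(m.qty)=3
  6: ids {3} → MIN(m.qty)=4
  7: ids {2, 5, 9} → MIN(m.qty)=9

Delhi | 3 ; Izmir | 4 ; Delhi | 9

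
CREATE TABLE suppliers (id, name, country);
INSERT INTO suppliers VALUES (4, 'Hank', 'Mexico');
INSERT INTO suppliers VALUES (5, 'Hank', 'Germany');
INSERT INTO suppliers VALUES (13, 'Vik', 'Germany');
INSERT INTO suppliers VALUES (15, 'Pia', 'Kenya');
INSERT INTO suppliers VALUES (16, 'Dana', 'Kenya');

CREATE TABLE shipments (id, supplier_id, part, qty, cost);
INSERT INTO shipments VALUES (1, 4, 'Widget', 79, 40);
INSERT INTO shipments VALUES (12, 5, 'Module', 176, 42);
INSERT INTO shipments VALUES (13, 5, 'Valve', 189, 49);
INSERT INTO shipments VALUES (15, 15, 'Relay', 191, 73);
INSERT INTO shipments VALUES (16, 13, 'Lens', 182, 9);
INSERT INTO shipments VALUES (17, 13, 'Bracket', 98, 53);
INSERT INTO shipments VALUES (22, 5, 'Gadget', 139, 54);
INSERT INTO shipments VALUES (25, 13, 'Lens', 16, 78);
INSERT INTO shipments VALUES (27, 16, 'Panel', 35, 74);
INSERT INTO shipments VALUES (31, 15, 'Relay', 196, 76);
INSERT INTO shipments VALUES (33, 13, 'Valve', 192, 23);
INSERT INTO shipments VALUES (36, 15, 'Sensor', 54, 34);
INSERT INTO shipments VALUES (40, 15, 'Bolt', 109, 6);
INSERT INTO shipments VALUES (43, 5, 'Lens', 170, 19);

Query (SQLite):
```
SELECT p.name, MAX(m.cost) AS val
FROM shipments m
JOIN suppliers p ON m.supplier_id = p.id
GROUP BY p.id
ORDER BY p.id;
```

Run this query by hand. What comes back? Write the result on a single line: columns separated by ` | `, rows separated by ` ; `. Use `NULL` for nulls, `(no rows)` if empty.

Hank | 40 ; Hank | 54 ; Vik | 78 ; Pia | 76 ; Dana | 74

Join each shipments row to its suppliers via supplier_id.
Group joined rows by suppliers.id; compute MAX(m.cost) per group.
  4: ids {1} → MAX(m.cost)=40
  5: ids {12, 13, 22, 43} → MAX(m.cost)=54
  13: ids {16, 17, 25, 33} → MAX(m.cost)=78
  15: ids {15, 31, 36, 40} → MAX(m.cost)=76
  16: ids {27} → MAX(m.cost)=74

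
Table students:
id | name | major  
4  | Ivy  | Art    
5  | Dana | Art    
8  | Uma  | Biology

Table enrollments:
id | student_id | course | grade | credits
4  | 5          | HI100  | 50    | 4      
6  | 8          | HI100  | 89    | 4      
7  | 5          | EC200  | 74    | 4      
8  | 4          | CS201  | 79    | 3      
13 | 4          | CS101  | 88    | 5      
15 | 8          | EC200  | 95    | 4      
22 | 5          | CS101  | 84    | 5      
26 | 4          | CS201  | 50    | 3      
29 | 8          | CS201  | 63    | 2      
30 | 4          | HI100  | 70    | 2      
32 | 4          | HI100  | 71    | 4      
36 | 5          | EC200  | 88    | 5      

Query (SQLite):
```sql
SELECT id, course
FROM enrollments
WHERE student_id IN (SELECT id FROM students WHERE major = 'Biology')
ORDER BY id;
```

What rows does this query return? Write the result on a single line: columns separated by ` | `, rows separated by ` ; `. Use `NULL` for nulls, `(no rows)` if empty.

6 | HI100 ; 15 | EC200 ; 29 | CS201

Inner query: students.id where major = 'Biology'.
Outer: keep enrollments rows whose student_id is in that set.
Inner query → {8}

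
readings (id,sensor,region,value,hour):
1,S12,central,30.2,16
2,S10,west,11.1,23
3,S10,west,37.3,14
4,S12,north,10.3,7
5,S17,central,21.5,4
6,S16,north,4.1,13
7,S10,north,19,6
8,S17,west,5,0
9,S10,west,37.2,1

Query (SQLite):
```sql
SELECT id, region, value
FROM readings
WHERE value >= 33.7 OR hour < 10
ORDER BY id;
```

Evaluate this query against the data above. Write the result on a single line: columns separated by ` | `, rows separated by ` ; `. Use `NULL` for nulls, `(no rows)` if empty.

3 | west | 37.3 ; 4 | north | 10.3 ; 5 | central | 21.5 ; 7 | north | 19 ; 8 | west | 5 ; 9 | west | 37.2

value >= 33.7: ids {3, 9}
hour < 10: ids {4, 5, 7, 8, 9}
Combine with OR.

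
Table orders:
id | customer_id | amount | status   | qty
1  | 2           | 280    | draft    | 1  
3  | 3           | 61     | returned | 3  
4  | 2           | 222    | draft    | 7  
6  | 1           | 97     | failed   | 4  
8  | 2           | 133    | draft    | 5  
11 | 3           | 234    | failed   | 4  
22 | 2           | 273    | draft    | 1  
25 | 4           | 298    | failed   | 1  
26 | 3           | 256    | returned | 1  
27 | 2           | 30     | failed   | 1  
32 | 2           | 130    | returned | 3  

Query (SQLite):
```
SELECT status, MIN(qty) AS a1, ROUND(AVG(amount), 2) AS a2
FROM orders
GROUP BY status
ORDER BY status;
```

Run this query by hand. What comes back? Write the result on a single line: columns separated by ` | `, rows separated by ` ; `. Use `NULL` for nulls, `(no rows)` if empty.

draft | 1 | 227 ; failed | 1 | 164.75 ; returned | 1 | 149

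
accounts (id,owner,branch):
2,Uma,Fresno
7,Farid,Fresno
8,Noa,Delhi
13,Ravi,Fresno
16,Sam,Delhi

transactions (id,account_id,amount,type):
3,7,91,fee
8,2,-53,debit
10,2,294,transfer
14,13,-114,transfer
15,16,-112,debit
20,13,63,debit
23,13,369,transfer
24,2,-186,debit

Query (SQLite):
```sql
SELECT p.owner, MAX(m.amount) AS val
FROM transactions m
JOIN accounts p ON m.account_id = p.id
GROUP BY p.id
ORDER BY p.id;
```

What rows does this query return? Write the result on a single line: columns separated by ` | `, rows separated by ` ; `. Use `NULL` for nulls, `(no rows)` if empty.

Uma | 294 ; Farid | 91 ; Ravi | 369 ; Sam | -112

Join each transactions row to its accounts via account_id.
Group joined rows by accounts.id; compute MAX(m.amount) per group.
  2: ids {8, 10, 24} → MAX(m.amount)=294
  7: ids {3} → MAX(m.amount)=91
  13: ids {14, 20, 23} → MAX(m.amount)=369
  16: ids {15} → MAX(m.amount)=-112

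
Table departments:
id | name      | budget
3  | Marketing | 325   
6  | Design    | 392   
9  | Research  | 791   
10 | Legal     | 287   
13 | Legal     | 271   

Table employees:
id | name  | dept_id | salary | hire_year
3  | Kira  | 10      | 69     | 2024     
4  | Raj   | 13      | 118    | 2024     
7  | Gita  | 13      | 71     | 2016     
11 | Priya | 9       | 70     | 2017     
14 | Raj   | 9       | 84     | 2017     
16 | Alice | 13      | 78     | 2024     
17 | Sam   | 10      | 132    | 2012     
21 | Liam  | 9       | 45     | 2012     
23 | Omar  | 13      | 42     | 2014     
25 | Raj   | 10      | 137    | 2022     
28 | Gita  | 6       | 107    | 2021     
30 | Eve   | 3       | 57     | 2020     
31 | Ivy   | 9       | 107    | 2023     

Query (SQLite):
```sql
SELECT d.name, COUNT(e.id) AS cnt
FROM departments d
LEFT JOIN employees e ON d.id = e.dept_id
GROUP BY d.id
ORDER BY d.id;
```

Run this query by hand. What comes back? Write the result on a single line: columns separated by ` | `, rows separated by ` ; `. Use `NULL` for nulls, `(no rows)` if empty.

LEFT JOIN keeps every departments row; unmatched ones get NULL for employees columns.
Group by departments.id and compute COUNT(e.id). COUNT(col) of an all-NULL group is 0.
  3: ids {30} → COUNT(e.id)=1
  6: ids {28} → COUNT(e.id)=1
  9: ids {11, 14, 21, 31} → COUNT(e.id)=4
  10: ids {3, 17, 25} → COUNT(e.id)=3
  13: ids {4, 7, 16, 23} → COUNT(e.id)=4

Marketing | 1 ; Design | 1 ; Research | 4 ; Legal | 3 ; Legal | 4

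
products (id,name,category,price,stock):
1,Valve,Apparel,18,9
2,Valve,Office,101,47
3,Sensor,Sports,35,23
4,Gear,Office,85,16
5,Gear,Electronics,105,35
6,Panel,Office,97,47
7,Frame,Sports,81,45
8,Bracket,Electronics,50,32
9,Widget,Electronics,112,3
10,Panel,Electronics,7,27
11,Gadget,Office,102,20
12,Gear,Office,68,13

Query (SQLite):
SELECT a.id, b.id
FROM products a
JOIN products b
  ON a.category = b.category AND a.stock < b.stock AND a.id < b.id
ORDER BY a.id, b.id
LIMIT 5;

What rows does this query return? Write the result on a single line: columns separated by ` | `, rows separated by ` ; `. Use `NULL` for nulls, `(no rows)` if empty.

Pairs (a,b) with same category, a.stock < b.stock, a.id < b.id.
category groups: Apparel:{1} Electronics:{5,8,9,10} Office:{2,4,6,11,12} Sports:{3,7}
Ordered by (a.id, b.id); first 5.

3 | 7 ; 4 | 6 ; 4 | 11 ; 9 | 10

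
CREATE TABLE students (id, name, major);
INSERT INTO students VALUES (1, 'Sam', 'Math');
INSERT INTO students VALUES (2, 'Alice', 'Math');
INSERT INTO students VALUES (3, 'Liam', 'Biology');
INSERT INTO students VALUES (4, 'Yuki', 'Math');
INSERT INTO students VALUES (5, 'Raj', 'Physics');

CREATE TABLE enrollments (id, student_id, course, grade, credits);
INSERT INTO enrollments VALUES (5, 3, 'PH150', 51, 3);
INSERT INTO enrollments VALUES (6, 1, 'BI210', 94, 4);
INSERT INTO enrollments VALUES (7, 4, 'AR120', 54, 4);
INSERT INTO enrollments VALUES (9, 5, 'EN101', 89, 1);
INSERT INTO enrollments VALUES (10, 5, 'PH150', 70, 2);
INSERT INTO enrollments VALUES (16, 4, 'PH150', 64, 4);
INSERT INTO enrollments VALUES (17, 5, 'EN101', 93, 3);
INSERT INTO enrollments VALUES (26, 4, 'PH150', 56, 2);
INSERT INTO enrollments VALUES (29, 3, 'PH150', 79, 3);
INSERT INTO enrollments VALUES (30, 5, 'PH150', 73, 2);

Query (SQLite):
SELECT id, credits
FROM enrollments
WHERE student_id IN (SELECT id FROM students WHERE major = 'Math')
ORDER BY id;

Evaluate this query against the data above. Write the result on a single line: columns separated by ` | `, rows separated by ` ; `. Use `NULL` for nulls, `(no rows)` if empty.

6 | 4 ; 7 | 4 ; 16 | 4 ; 26 | 2

Inner query: students.id where major = 'Math'.
Outer: keep enrollments rows whose student_id is in that set.
Inner query → {1, 2, 4}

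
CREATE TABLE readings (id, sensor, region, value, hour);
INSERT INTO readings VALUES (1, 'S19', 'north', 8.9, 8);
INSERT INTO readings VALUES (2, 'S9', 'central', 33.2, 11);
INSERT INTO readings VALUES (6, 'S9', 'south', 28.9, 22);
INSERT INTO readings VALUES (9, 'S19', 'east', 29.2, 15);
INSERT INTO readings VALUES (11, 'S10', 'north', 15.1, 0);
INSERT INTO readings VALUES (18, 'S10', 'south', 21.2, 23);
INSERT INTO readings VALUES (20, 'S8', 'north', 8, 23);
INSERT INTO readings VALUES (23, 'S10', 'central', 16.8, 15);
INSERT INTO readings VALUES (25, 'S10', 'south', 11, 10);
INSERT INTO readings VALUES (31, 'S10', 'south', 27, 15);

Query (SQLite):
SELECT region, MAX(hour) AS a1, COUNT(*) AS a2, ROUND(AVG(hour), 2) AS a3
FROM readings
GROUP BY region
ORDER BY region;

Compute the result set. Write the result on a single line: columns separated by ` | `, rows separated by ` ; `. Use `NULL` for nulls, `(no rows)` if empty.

central | 15 | 2 | 13 ; east | 15 | 1 | 15 ; north | 23 | 3 | 10.33 ; south | 23 | 4 | 17.5

Group readings by region.
Per group compute: MAX(hour), COUNT(*), ROUND(AVG(hour), 2).
  central: ids {2, 23} → MAX(hour)=15, COUNT(*)=2, ROUND(AVG(hour), 2)=13
  east: ids {9} → MAX(hour)=15, COUNT(*)=1, ROUND(AVG(hour), 2)=15
  north: ids {1, 11, 20} → MAX(hour)=23, COUNT(*)=3, ROUND(AVG(hour), 2)=10.33
  south: ids {6, 18, 25, 31} → MAX(hour)=23, COUNT(*)=4, ROUND(AVG(hour), 2)=17.5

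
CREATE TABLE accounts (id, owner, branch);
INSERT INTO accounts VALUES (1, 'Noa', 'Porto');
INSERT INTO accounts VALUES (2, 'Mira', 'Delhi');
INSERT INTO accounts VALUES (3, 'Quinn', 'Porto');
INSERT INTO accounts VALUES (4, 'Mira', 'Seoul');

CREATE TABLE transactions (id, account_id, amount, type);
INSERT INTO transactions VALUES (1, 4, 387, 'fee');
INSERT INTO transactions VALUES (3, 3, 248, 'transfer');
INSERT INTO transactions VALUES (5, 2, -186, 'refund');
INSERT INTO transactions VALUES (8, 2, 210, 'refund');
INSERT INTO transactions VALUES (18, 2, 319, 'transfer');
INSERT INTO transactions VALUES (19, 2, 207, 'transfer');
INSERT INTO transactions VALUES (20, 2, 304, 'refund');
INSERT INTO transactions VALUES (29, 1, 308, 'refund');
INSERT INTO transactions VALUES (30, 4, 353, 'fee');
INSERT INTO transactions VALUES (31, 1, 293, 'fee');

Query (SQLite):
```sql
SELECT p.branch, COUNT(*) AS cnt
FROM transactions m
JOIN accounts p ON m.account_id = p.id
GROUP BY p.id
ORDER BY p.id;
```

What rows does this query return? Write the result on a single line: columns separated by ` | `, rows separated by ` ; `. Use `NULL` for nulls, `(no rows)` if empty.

Porto | 2 ; Delhi | 5 ; Porto | 1 ; Seoul | 2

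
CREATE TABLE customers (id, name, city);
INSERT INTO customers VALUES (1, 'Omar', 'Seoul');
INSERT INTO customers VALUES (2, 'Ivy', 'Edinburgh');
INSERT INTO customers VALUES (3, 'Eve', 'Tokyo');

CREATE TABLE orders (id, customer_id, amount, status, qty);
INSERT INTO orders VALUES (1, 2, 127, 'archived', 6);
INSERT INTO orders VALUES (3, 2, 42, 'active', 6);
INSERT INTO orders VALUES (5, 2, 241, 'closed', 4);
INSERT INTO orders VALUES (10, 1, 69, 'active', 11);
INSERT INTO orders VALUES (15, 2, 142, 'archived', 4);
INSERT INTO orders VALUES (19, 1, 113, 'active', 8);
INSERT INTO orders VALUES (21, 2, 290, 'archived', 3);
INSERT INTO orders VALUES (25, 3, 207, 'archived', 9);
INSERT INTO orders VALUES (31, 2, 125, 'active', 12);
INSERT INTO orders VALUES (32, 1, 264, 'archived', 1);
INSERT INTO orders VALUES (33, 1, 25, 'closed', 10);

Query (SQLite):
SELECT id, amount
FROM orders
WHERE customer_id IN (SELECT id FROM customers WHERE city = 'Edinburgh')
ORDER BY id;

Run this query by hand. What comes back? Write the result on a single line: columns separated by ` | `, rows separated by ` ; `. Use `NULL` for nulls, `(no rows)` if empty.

Inner query: customers.id where city = 'Edinburgh'.
Outer: keep orders rows whose customer_id is in that set.
Inner query → {2}

1 | 127 ; 3 | 42 ; 5 | 241 ; 15 | 142 ; 21 | 290 ; 31 | 125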